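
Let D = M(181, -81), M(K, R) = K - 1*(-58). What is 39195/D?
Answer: 39195/239 ≈ 164.00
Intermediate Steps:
M(K, R) = 58 + K (M(K, R) = K + 58 = 58 + K)
D = 239 (D = 58 + 181 = 239)
39195/D = 39195/239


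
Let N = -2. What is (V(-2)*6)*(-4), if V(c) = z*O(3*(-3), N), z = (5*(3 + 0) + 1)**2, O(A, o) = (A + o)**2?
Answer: -743424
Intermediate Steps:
z = 256 (z = (5*3 + 1)**2 = (15 + 1)**2 = 16**2 = 256)
V(c) = 30976 (V(c) = 256*(3*(-3) - 2)**2 = 256*(-9 - 2)**2 = 256*(-11)**2 = 256*121 = 30976)
(V(-2)*6)*(-4) = (30976*6)*(-4) = 185856*(-4) = -743424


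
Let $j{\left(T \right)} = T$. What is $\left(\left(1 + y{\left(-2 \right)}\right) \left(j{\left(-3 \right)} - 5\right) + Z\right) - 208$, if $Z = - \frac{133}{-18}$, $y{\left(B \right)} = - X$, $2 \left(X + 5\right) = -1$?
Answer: $- \frac{4547}{18} \approx -252.61$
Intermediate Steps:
$X = - \frac{11}{2}$ ($X = -5 + \frac{1}{2} \left(-1\right) = -5 - \frac{1}{2} = - \frac{11}{2} \approx -5.5$)
$y{\left(B \right)} = \frac{11}{2}$ ($y{\left(B \right)} = \left(-1\right) \left(- \frac{11}{2}\right) = \frac{11}{2}$)
$Z = \frac{133}{18}$ ($Z = \left(-133\right) \left(- \frac{1}{18}\right) = \frac{133}{18} \approx 7.3889$)
$\left(\left(1 + y{\left(-2 \right)}\right) \left(j{\left(-3 \right)} - 5\right) + Z\right) - 208 = \left(\left(1 + \frac{11}{2}\right) \left(-3 - 5\right) + \frac{133}{18}\right) - 208 = \left(\frac{13 \left(-3 - 5\right)}{2} + \frac{133}{18}\right) - 208 = \left(\frac{13}{2} \left(-8\right) + \frac{133}{18}\right) - 208 = \left(-52 + \frac{133}{18}\right) - 208 = - \frac{803}{18} - 208 = - \frac{4547}{18}$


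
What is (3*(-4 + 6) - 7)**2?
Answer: 1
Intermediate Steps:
(3*(-4 + 6) - 7)**2 = (3*2 - 7)**2 = (6 - 7)**2 = (-1)**2 = 1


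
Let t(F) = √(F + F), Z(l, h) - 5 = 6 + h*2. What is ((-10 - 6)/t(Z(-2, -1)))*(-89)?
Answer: 712*√2/3 ≈ 335.64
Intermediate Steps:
Z(l, h) = 11 + 2*h (Z(l, h) = 5 + (6 + h*2) = 5 + (6 + 2*h) = 11 + 2*h)
t(F) = √2*√F (t(F) = √(2*F) = √2*√F)
((-10 - 6)/t(Z(-2, -1)))*(-89) = ((-10 - 6)/((√2*√(11 + 2*(-1)))))*(-89) = -16*√2/(2*√(11 - 2))*(-89) = -16*√2/6*(-89) = -8*√2/3*(-89) = 712*√2/3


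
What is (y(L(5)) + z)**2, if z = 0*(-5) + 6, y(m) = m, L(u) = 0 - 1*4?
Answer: 4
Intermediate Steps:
L(u) = -4 (L(u) = 0 - 4 = -4)
z = 6 (z = 0 + 6 = 6)
(y(L(5)) + z)**2 = (-4 + 6)**2 = 2**2 = 4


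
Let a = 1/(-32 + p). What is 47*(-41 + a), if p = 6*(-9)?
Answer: -165769/86 ≈ -1927.5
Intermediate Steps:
p = -54
a = -1/86 (a = 1/(-32 - 54) = 1/(-86) = -1/86 ≈ -0.011628)
47*(-41 + a) = 47*(-41 - 1/86) = 47*(-3527/86) = -165769/86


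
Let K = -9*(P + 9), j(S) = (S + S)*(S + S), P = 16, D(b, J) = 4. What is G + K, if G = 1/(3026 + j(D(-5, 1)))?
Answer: -695249/3090 ≈ -225.00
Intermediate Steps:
j(S) = 4*S² (j(S) = (2*S)*(2*S) = 4*S²)
K = -225 (K = -9*(16 + 9) = -9*25 = -225)
G = 1/3090 (G = 1/(3026 + 4*4²) = 1/(3026 + 4*16) = 1/(3026 + 64) = 1/3090 ≈ 0.00032362)
G + K = 1/3090 - 225 = -695249/3090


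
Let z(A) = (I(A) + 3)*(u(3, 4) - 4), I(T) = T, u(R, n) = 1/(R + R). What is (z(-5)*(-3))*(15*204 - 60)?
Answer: -69000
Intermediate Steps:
u(R, n) = 1/(2*R)
z(A) = -23/2 - 23*A/6 (z(A) = (A + 3)*((½)/3 - 4) = (3 + A)*((½)*(⅓) - 4) = (3 + A)*(⅙ - 4) = (3 + A)*(-23/6) = -23/2 - 23*A/6)
(z(-5)*(-3))*(15*204 - 60) = ((-23/2 - 23/6*(-5))*(-3))*(15*204 - 60) = ((-23/2 + 115/6)*(-3))*(3060 - 60) = ((23/3)*(-3))*3000 = -23*3000 = -69000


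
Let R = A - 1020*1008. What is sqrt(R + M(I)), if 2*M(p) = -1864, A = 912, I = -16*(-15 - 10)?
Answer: 2*I*sqrt(257045) ≈ 1014.0*I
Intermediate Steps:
I = 400 (I = -16*(-25) = 400)
R = -1027248 (R = 912 - 1020*1008 = 912 - 1028160 = -1027248)
M(p) = -932 (M(p) = (1/2)*(-1864) = -932)
sqrt(R + M(I)) = sqrt(-1027248 - 932) = sqrt(-1028180) = 2*I*sqrt(257045)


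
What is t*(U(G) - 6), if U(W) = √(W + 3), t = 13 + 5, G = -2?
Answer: -90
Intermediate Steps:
t = 18
U(W) = √(3 + W)
t*(U(G) - 6) = 18*(√(3 - 2) - 6) = 18*(√1 - 6) = 18*(1 - 6) = 18*(-5) = -90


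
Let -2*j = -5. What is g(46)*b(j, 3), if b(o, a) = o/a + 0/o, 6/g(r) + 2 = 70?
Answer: 5/68 ≈ 0.073529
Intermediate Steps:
j = 5/2 (j = -½*(-5) = 5/2 ≈ 2.5000)
g(r) = 3/34 (g(r) = 6/(-2 + 70) = 6/68 = 6*(1/68) = 3/34)
b(o, a) = o/a (b(o, a) = o/a + 0 = o/a)
g(46)*b(j, 3) = 3*((5/2)/3)/34 = 3*((5/2)*(⅓))/34 = (3/34)*(⅚) = 5/68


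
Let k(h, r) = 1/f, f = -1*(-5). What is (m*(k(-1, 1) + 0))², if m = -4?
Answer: 16/25 ≈ 0.64000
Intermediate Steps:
f = 5
k(h, r) = ⅕ (k(h, r) = 1/5 = ⅕)
(m*(k(-1, 1) + 0))² = (-4*(⅕ + 0))² = (-4*⅕)² = (-⅘)² = 16/25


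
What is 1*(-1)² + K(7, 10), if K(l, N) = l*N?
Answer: 71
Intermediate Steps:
K(l, N) = N*l
1*(-1)² + K(7, 10) = 1*(-1)² + 10*7 = 1*1 + 70 = 1 + 70 = 71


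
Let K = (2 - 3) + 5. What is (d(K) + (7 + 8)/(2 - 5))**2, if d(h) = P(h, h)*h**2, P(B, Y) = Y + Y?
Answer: 15129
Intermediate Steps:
P(B, Y) = 2*Y
K = 4 (K = -1 + 5 = 4)
d(h) = 2*h**3 (d(h) = (2*h)*h**2 = 2*h**3)
(d(K) + (7 + 8)/(2 - 5))**2 = (2*4**3 + (7 + 8)/(2 - 5))**2 = (2*64 + 15/(-3))**2 = (128 + 15*(-1/3))**2 = (128 - 5)**2 = 123**2 = 15129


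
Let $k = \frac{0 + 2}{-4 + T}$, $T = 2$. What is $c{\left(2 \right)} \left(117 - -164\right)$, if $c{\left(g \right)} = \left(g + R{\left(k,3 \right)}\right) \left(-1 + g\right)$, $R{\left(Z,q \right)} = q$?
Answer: $1405$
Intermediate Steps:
$k = -1$ ($k = \frac{0 + 2}{-4 + 2} = \frac{2}{-2} = 2 \left(- \frac{1}{2}\right) = -1$)
$c{\left(g \right)} = \left(-1 + g\right) \left(3 + g\right)$ ($c{\left(g \right)} = \left(g + 3\right) \left(-1 + g\right) = \left(3 + g\right) \left(-1 + g\right) = \left(-1 + g\right) \left(3 + g\right)$)
$c{\left(2 \right)} \left(117 - -164\right) = \left(-3 + 2^{2} + 2 \cdot 2\right) \left(117 - -164\right) = \left(-3 + 4 + 4\right) \left(117 + 164\right) = 5 \cdot 281 = 1405$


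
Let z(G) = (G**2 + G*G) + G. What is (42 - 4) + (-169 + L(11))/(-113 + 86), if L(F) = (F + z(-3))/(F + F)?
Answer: 13132/297 ≈ 44.215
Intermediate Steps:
z(G) = G + 2*G**2 (z(G) = (G**2 + G**2) + G = 2*G**2 + G = G + 2*G**2)
L(F) = (15 + F)/(2*F) (L(F) = (F - 3*(1 + 2*(-3)))/(F + F) = (F - 3*(1 - 6))/((2*F)) = (F - 3*(-5))*(1/(2*F)) = (F + 15)*(1/(2*F)) = (15 + F)*(1/(2*F)) = (15 + F)/(2*F))
(42 - 4) + (-169 + L(11))/(-113 + 86) = (42 - 4) + (-169 + (1/2)*(15 + 11)/11)/(-113 + 86) = 38 + (-169 + (1/2)*(1/11)*26)/(-27) = 38 + (-169 + 13/11)*(-1/27) = 38 - 1846/11*(-1/27) = 38 + 1846/297 = 13132/297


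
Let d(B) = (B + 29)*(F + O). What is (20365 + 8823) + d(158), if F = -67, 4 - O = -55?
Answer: 27692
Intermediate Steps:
O = 59 (O = 4 - 1*(-55) = 4 + 55 = 59)
d(B) = -232 - 8*B (d(B) = (B + 29)*(-67 + 59) = (29 + B)*(-8) = -232 - 8*B)
(20365 + 8823) + d(158) = (20365 + 8823) + (-232 - 8*158) = 29188 + (-232 - 1264) = 29188 - 1496 = 27692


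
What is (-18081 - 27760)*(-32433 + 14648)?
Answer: 815282185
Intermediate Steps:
(-18081 - 27760)*(-32433 + 14648) = -45841*(-17785) = 815282185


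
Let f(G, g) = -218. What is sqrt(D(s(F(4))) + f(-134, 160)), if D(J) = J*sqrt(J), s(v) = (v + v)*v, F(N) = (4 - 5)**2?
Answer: sqrt(-218 + 2*sqrt(2)) ≈ 14.669*I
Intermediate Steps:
F(N) = 1 (F(N) = (-1)**2 = 1)
s(v) = 2*v**2 (s(v) = (2*v)*v = 2*v**2)
D(J) = J**(3/2)
sqrt(D(s(F(4))) + f(-134, 160)) = sqrt((2*1**2)**(3/2) - 218) = sqrt((2*1)**(3/2) - 218) = sqrt(2**(3/2) - 218) = sqrt(2*sqrt(2) - 218) = sqrt(-218 + 2*sqrt(2))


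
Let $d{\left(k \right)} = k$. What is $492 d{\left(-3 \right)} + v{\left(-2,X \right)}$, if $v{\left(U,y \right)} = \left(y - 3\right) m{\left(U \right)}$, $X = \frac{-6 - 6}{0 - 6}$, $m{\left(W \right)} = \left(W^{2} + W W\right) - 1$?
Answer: $-1483$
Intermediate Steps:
$m{\left(W \right)} = -1 + 2 W^{2}$ ($m{\left(W \right)} = \left(W^{2} + W^{2}\right) - 1 = 2 W^{2} - 1 = -1 + 2 W^{2}$)
$X = 2$ ($X = - \frac{12}{-6} = \left(-12\right) \left(- \frac{1}{6}\right) = 2$)
$v{\left(U,y \right)} = \left(-1 + 2 U^{2}\right) \left(-3 + y\right)$ ($v{\left(U,y \right)} = \left(y - 3\right) \left(-1 + 2 U^{2}\right) = \left(-3 + y\right) \left(-1 + 2 U^{2}\right) = \left(-1 + 2 U^{2}\right) \left(-3 + y\right)$)
$492 d{\left(-3 \right)} + v{\left(-2,X \right)} = 492 \left(-3\right) + \left(-1 + 2 \left(-2\right)^{2}\right) \left(-3 + 2\right) = -1476 + \left(-1 + 2 \cdot 4\right) \left(-1\right) = -1476 + \left(-1 + 8\right) \left(-1\right) = -1476 + 7 \left(-1\right) = -1476 - 7 = -1483$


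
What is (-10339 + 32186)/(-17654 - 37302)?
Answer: -21847/54956 ≈ -0.39754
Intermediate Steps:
(-10339 + 32186)/(-17654 - 37302) = 21847/(-54956) = 21847*(-1/54956) = -21847/54956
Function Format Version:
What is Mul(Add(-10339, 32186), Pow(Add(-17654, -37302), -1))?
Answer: Rational(-21847, 54956) ≈ -0.39754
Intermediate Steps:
Mul(Add(-10339, 32186), Pow(Add(-17654, -37302), -1)) = Mul(21847, Pow(-54956, -1)) = Mul(21847, Rational(-1, 54956)) = Rational(-21847, 54956)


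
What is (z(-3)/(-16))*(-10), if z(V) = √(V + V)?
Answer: 5*I*√6/8 ≈ 1.5309*I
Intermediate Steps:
z(V) = √2*√V (z(V) = √(2*V) = √2*√V)
(z(-3)/(-16))*(-10) = ((√2*√(-3))/(-16))*(-10) = ((√2*(I*√3))*(-1/16))*(-10) = ((I*√6)*(-1/16))*(-10) = -I*√6/16*(-10) = 5*I*√6/8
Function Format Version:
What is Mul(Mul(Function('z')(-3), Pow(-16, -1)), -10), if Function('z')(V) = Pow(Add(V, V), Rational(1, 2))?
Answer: Mul(Rational(5, 8), I, Pow(6, Rational(1, 2))) ≈ Mul(1.5309, I)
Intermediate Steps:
Function('z')(V) = Mul(Pow(2, Rational(1, 2)), Pow(V, Rational(1, 2))) (Function('z')(V) = Pow(Mul(2, V), Rational(1, 2)) = Mul(Pow(2, Rational(1, 2)), Pow(V, Rational(1, 2))))
Mul(Mul(Function('z')(-3), Pow(-16, -1)), -10) = Mul(Mul(Mul(Pow(2, Rational(1, 2)), Pow(-3, Rational(1, 2))), Pow(-16, -1)), -10) = Mul(Mul(Mul(Pow(2, Rational(1, 2)), Mul(I, Pow(3, Rational(1, 2)))), Rational(-1, 16)), -10) = Mul(Mul(Mul(I, Pow(6, Rational(1, 2))), Rational(-1, 16)), -10) = Mul(Mul(Rational(-1, 16), I, Pow(6, Rational(1, 2))), -10) = Mul(Rational(5, 8), I, Pow(6, Rational(1, 2)))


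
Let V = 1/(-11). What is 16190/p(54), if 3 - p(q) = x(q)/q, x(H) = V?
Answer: 9616860/1783 ≈ 5393.6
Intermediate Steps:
V = -1/11 ≈ -0.090909
x(H) = -1/11
p(q) = 3 + 1/(11*q) (p(q) = 3 - (-1)/(11*q) = 3 + 1/(11*q))
16190/p(54) = 16190/(3 + (1/11)/54) = 16190/(3 + (1/11)*(1/54)) = 16190/(3 + 1/594) = 16190/(1783/594) = 16190*(594/1783) = 9616860/1783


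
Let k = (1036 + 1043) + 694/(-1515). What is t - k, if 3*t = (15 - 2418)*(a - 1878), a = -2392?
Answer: 5178560059/1515 ≈ 3.4182e+6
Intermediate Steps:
t = 3420270 (t = ((15 - 2418)*(-2392 - 1878))/3 = (-2403*(-4270))/3 = (1/3)*10260810 = 3420270)
k = 3148991/1515 (k = 2079 + 694*(-1/1515) = 2079 - 694/1515 = 3148991/1515 ≈ 2078.5)
t - k = 3420270 - 1*3148991/1515 = 3420270 - 3148991/1515 = 5178560059/1515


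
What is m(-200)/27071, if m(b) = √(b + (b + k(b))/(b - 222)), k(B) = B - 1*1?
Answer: I*√35447578/11423962 ≈ 0.00052117*I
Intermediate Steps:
k(B) = -1 + B (k(B) = B - 1 = -1 + B)
m(b) = √(b + (-1 + 2*b)/(-222 + b)) (m(b) = √(b + (b + (-1 + b))/(b - 222)) = √(b + (-1 + 2*b)/(-222 + b)))
m(-200)/27071 = √((-1 + (-200)² - 220*(-200))/(-222 - 200))/27071 = √((-1 + 40000 + 44000)/(-422))*(1/27071) = √(-1/422*83999)*(1/27071) = √(-83999/422)*(1/27071) = (I*√35447578/422)*(1/27071) = I*√35447578/11423962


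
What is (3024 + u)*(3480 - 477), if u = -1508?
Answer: 4552548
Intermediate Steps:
(3024 + u)*(3480 - 477) = (3024 - 1508)*(3480 - 477) = 1516*3003 = 4552548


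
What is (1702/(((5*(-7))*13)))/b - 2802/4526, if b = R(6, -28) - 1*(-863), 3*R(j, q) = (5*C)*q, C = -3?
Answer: -643218991/1032753995 ≈ -0.62282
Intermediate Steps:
R(j, q) = -5*q (R(j, q) = ((5*(-3))*q)/3 = (-15*q)/3 = -5*q)
b = 1003 (b = -5*(-28) - 1*(-863) = 140 + 863 = 1003)
(1702/(((5*(-7))*13)))/b - 2802/4526 = (1702/(((5*(-7))*13)))/1003 - 2802/4526 = (1702/((-35*13)))*(1/1003) - 2802*1/4526 = (1702/(-455))*(1/1003) - 1401/2263 = (1702*(-1/455))*(1/1003) - 1401/2263 = -1702/455*1/1003 - 1401/2263 = -1702/456365 - 1401/2263 = -643218991/1032753995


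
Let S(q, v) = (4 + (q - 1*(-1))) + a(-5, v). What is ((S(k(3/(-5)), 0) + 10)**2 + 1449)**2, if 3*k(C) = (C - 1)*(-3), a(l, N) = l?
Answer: 1567288921/625 ≈ 2.5077e+6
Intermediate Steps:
k(C) = 1 - C (k(C) = ((C - 1)*(-3))/3 = ((-1 + C)*(-3))/3 = (3 - 3*C)/3 = 1 - C)
S(q, v) = q (S(q, v) = (4 + (q - 1*(-1))) - 5 = (4 + (q + 1)) - 5 = (4 + (1 + q)) - 5 = (5 + q) - 5 = q)
((S(k(3/(-5)), 0) + 10)**2 + 1449)**2 = (((1 - 3/(-5)) + 10)**2 + 1449)**2 = (((1 - 3*(-1)/5) + 10)**2 + 1449)**2 = (((1 - 1*(-3/5)) + 10)**2 + 1449)**2 = (((1 + 3/5) + 10)**2 + 1449)**2 = ((8/5 + 10)**2 + 1449)**2 = ((58/5)**2 + 1449)**2 = (3364/25 + 1449)**2 = (39589/25)**2 = 1567288921/625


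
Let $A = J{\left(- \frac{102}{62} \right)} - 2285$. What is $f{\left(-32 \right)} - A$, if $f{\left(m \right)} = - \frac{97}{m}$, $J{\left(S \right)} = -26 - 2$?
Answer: $\frac{74113}{32} \approx 2316.0$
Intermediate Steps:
$J{\left(S \right)} = -28$ ($J{\left(S \right)} = -26 - 2 = -28$)
$A = -2313$ ($A = -28 - 2285 = -2313$)
$f{\left(-32 \right)} - A = - \frac{97}{-32} - -2313 = \left(-97\right) \left(- \frac{1}{32}\right) + 2313 = \frac{97}{32} + 2313 = \frac{74113}{32}$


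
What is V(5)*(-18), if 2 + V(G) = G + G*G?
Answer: -504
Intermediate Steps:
V(G) = -2 + G + G**2 (V(G) = -2 + (G + G*G) = -2 + (G + G**2) = -2 + G + G**2)
V(5)*(-18) = (-2 + 5 + 5**2)*(-18) = (-2 + 5 + 25)*(-18) = 28*(-18) = -504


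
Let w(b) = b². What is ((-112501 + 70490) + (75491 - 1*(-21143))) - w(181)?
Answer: 21862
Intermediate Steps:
((-112501 + 70490) + (75491 - 1*(-21143))) - w(181) = ((-112501 + 70490) + (75491 - 1*(-21143))) - 1*181² = (-42011 + (75491 + 21143)) - 1*32761 = (-42011 + 96634) - 32761 = 54623 - 32761 = 21862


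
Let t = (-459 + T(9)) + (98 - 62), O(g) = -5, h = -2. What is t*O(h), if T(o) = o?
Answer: 2070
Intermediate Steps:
t = -414 (t = (-459 + 9) + (98 - 62) = -450 + 36 = -414)
t*O(h) = -414*(-5) = 2070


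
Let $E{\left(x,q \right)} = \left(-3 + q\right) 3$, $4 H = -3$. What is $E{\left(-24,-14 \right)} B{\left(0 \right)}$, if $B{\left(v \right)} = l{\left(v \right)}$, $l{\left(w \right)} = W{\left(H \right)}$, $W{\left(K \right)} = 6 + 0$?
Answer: $-306$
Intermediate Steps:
$H = - \frac{3}{4}$ ($H = \frac{1}{4} \left(-3\right) = - \frac{3}{4} \approx -0.75$)
$W{\left(K \right)} = 6$
$E{\left(x,q \right)} = -9 + 3 q$
$l{\left(w \right)} = 6$
$B{\left(v \right)} = 6$
$E{\left(-24,-14 \right)} B{\left(0 \right)} = \left(-9 + 3 \left(-14\right)\right) 6 = \left(-9 - 42\right) 6 = \left(-51\right) 6 = -306$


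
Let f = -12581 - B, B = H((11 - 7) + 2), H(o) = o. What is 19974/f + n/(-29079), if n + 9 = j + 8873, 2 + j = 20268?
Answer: -315827752/122005791 ≈ -2.5886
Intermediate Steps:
B = 6 (B = (11 - 7) + 2 = 4 + 2 = 6)
j = 20266 (j = -2 + 20268 = 20266)
f = -12587 (f = -12581 - 1*6 = -12581 - 6 = -12587)
n = 29130 (n = -9 + (20266 + 8873) = -9 + 29139 = 29130)
19974/f + n/(-29079) = 19974/(-12587) + 29130/(-29079) = 19974*(-1/12587) + 29130*(-1/29079) = -19974/12587 - 9710/9693 = -315827752/122005791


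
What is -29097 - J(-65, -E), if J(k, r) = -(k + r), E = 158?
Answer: -29320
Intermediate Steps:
J(k, r) = -k - r
-29097 - J(-65, -E) = -29097 - (-1*(-65) - (-1)*158) = -29097 - (65 - 1*(-158)) = -29097 - (65 + 158) = -29097 - 1*223 = -29097 - 223 = -29320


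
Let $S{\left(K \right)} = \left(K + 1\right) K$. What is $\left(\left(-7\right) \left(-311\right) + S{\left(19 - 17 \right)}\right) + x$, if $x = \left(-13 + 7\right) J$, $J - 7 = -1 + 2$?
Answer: $2135$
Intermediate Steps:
$J = 8$ ($J = 7 + \left(-1 + 2\right) = 7 + 1 = 8$)
$S{\left(K \right)} = K \left(1 + K\right)$ ($S{\left(K \right)} = \left(1 + K\right) K = K \left(1 + K\right)$)
$x = -48$ ($x = \left(-13 + 7\right) 8 = \left(-6\right) 8 = -48$)
$\left(\left(-7\right) \left(-311\right) + S{\left(19 - 17 \right)}\right) + x = \left(\left(-7\right) \left(-311\right) + \left(19 - 17\right) \left(1 + \left(19 - 17\right)\right)\right) - 48 = \left(2177 + 2 \left(1 + 2\right)\right) - 48 = \left(2177 + 2 \cdot 3\right) - 48 = \left(2177 + 6\right) - 48 = 2183 - 48 = 2135$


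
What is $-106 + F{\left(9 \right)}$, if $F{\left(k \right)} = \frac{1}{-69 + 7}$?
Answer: $- \frac{6573}{62} \approx -106.02$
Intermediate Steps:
$F{\left(k \right)} = - \frac{1}{62}$ ($F{\left(k \right)} = \frac{1}{-62} = - \frac{1}{62}$)
$-106 + F{\left(9 \right)} = -106 - \frac{1}{62} = - \frac{6573}{62}$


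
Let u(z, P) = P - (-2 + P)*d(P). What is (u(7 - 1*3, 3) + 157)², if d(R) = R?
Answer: 24649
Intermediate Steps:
u(z, P) = P - P*(-2 + P) (u(z, P) = P - (-2 + P)*P = P - P*(-2 + P))
(u(7 - 1*3, 3) + 157)² = (3*(3 - 1*3) + 157)² = (3*(3 - 3) + 157)² = (3*0 + 157)² = (0 + 157)² = 157² = 24649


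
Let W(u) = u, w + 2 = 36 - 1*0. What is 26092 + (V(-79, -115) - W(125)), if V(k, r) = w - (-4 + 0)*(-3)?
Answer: 25989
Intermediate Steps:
w = 34 (w = -2 + (36 - 1*0) = -2 + (36 + 0) = -2 + 36 = 34)
V(k, r) = 22 (V(k, r) = 34 - (-4 + 0)*(-3) = 34 - (-4)*(-3) = 34 - 1*12 = 34 - 12 = 22)
26092 + (V(-79, -115) - W(125)) = 26092 + (22 - 1*125) = 26092 + (22 - 125) = 26092 - 103 = 25989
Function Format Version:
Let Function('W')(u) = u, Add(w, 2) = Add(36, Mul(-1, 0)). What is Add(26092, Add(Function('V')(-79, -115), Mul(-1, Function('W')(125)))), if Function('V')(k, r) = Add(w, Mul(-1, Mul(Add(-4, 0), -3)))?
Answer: 25989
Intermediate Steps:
w = 34 (w = Add(-2, Add(36, Mul(-1, 0))) = Add(-2, Add(36, 0)) = Add(-2, 36) = 34)
Function('V')(k, r) = 22 (Function('V')(k, r) = Add(34, Mul(-1, Mul(Add(-4, 0), -3))) = Add(34, Mul(-1, Mul(-4, -3))) = Add(34, Mul(-1, 12)) = Add(34, -12) = 22)
Add(26092, Add(Function('V')(-79, -115), Mul(-1, Function('W')(125)))) = Add(26092, Add(22, Mul(-1, 125))) = Add(26092, Add(22, -125)) = Add(26092, -103) = 25989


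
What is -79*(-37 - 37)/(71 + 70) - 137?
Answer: -13471/141 ≈ -95.539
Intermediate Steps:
-79*(-37 - 37)/(71 + 70) - 137 = -(-5846)/141 - 137 = -79*(-74/141) - 137 = 5846/141 - 137 = -13471/141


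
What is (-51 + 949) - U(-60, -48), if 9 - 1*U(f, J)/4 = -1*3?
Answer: 850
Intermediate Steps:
U(f, J) = 48 (U(f, J) = 36 - (-4)*3 = 36 - 4*(-3) = 36 + 12 = 48)
(-51 + 949) - U(-60, -48) = (-51 + 949) - 1*48 = 898 - 48 = 850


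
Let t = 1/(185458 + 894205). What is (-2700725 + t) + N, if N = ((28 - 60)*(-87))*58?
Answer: -2741537511738/1079663 ≈ -2.5393e+6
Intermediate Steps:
N = 161472 (N = -32*(-87)*58 = 2784*58 = 161472)
t = 1/1079663 ≈ 9.2621e-7
(-2700725 + t) + N = (-2700725 + 1/1079663) + 161472 = -2915872855674/1079663 + 161472 = -2741537511738/1079663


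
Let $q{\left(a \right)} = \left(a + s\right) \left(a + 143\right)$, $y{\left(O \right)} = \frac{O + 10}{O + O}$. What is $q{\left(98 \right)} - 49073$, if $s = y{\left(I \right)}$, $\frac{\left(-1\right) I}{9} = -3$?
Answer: $- \frac{1365653}{54} \approx -25290.0$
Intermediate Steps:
$I = 27$ ($I = \left(-9\right) \left(-3\right) = 27$)
$y{\left(O \right)} = \frac{10 + O}{2 O}$
$s = \frac{37}{54}$ ($s = \frac{10 + 27}{2 \cdot 27} = \frac{1}{2} \cdot \frac{1}{27} \cdot 37 = \frac{37}{54} \approx 0.68519$)
$q{\left(a \right)} = \left(143 + a\right) \left(\frac{37}{54} + a\right)$ ($q{\left(a \right)} = \left(a + \frac{37}{54}\right) \left(a + 143\right) = \left(\frac{37}{54} + a\right) \left(143 + a\right) = \left(143 + a\right) \left(\frac{37}{54} + a\right)$)
$q{\left(98 \right)} - 49073 = \left(\frac{5291}{54} + 98^{2} + \frac{7759}{54} \cdot 98\right) - 49073 = \left(\frac{5291}{54} + 9604 + \frac{380191}{27}\right) - 49073 = \frac{1284289}{54} - 49073 = - \frac{1365653}{54}$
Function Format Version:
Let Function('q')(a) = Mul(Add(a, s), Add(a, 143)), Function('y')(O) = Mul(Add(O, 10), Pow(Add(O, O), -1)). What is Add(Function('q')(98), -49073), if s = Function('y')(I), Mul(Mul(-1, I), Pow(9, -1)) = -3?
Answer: Rational(-1365653, 54) ≈ -25290.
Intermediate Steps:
I = 27 (I = Mul(-9, -3) = 27)
Function('y')(O) = Mul(Rational(1, 2), Pow(O, -1), Add(10, O)) (Function('y')(O) = Mul(Add(10, O), Pow(Mul(2, O), -1)) = Mul(Add(10, O), Mul(Rational(1, 2), Pow(O, -1))) = Mul(Rational(1, 2), Pow(O, -1), Add(10, O)))
s = Rational(37, 54) (s = Mul(Rational(1, 2), Pow(27, -1), Add(10, 27)) = Mul(Rational(1, 2), Rational(1, 27), 37) = Rational(37, 54) ≈ 0.68519)
Function('q')(a) = Mul(Add(143, a), Add(Rational(37, 54), a)) (Function('q')(a) = Mul(Add(a, Rational(37, 54)), Add(a, 143)) = Mul(Add(Rational(37, 54), a), Add(143, a)) = Mul(Add(143, a), Add(Rational(37, 54), a)))
Add(Function('q')(98), -49073) = Add(Add(Rational(5291, 54), Pow(98, 2), Mul(Rational(7759, 54), 98)), -49073) = Add(Add(Rational(5291, 54), 9604, Rational(380191, 27)), -49073) = Add(Rational(1284289, 54), -49073) = Rational(-1365653, 54)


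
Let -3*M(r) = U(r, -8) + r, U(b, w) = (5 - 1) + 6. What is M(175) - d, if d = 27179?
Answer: -81722/3 ≈ -27241.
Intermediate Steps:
U(b, w) = 10 (U(b, w) = 4 + 6 = 10)
M(r) = -10/3 - r/3 (M(r) = -(10 + r)/3 = -10/3 - r/3)
M(175) - d = (-10/3 - ⅓*175) - 1*27179 = (-10/3 - 175/3) - 27179 = -185/3 - 27179 = -81722/3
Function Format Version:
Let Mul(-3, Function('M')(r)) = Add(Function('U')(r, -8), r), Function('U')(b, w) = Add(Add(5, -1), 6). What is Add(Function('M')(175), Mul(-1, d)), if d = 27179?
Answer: Rational(-81722, 3) ≈ -27241.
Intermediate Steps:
Function('U')(b, w) = 10 (Function('U')(b, w) = Add(4, 6) = 10)
Function('M')(r) = Add(Rational(-10, 3), Mul(Rational(-1, 3), r)) (Function('M')(r) = Mul(Rational(-1, 3), Add(10, r)) = Add(Rational(-10, 3), Mul(Rational(-1, 3), r)))
Add(Function('M')(175), Mul(-1, d)) = Add(Add(Rational(-10, 3), Mul(Rational(-1, 3), 175)), Mul(-1, 27179)) = Add(Add(Rational(-10, 3), Rational(-175, 3)), -27179) = Add(Rational(-185, 3), -27179) = Rational(-81722, 3)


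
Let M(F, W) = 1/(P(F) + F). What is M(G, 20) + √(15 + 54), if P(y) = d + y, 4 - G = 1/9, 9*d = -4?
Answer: 3/22 + √69 ≈ 8.4430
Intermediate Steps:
d = -4/9 (d = (⅑)*(-4) = -4/9 ≈ -0.44444)
G = 35/9 (G = 4 - 1/9 = 4 - 1*⅑ = 4 - ⅑ = 35/9 ≈ 3.8889)
P(y) = -4/9 + y
M(F, W) = 1/(-4/9 + 2*F) (M(F, W) = 1/((-4/9 + F) + F) = 1/(-4/9 + 2*F))
M(G, 20) + √(15 + 54) = 9/(2*(-2 + 9*(35/9))) + √(15 + 54) = 9/(2*(-2 + 35)) + √69 = (9/2)/33 + √69 = (9/2)*(1/33) + √69 = 3/22 + √69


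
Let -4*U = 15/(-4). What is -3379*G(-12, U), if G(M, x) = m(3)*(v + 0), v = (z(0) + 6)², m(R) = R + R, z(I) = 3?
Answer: -1642194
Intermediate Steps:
m(R) = 2*R
v = 81 (v = (3 + 6)² = 9² = 81)
U = 15/16 (U = -15/(4*(-4)) = -15*(-1)/(4*4) = -¼*(-15/4) = 15/16 ≈ 0.93750)
G(M, x) = 486 (G(M, x) = (2*3)*(81 + 0) = 6*81 = 486)
-3379*G(-12, U) = -3379*486 = -1642194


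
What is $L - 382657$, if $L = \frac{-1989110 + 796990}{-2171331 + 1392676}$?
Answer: $- \frac{59591318843}{155731} \approx -3.8266 \cdot 10^{5}$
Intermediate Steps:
$L = \frac{238424}{155731}$ ($L = - \frac{1192120}{-778655} = \left(-1192120\right) \left(- \frac{1}{778655}\right) = \frac{238424}{155731} \approx 1.531$)
$L - 382657 = \frac{238424}{155731} - 382657 = - \frac{59591318843}{155731}$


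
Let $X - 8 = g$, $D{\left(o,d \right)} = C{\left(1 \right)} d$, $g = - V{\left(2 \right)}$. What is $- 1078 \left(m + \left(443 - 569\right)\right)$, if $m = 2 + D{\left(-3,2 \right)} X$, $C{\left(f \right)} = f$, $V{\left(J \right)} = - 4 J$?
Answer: $99176$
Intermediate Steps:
$g = 8$ ($g = - \left(-4\right) 2 = \left(-1\right) \left(-8\right) = 8$)
$D{\left(o,d \right)} = d$ ($D{\left(o,d \right)} = 1 d = d$)
$X = 16$ ($X = 8 + 8 = 16$)
$m = 34$ ($m = 2 + 2 \cdot 16 = 2 + 32 = 34$)
$- 1078 \left(m + \left(443 - 569\right)\right) = - 1078 \left(34 + \left(443 - 569\right)\right) = - 1078 \left(34 - 126\right) = \left(-1078\right) \left(-92\right) = 99176$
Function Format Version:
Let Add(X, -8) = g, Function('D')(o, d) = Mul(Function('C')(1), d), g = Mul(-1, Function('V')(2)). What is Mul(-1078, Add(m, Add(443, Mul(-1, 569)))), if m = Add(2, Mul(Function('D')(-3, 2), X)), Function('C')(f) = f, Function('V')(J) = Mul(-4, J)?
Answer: 99176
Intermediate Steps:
g = 8 (g = Mul(-1, Mul(-4, 2)) = Mul(-1, -8) = 8)
Function('D')(o, d) = d (Function('D')(o, d) = Mul(1, d) = d)
X = 16 (X = Add(8, 8) = 16)
m = 34 (m = Add(2, Mul(2, 16)) = Add(2, 32) = 34)
Mul(-1078, Add(m, Add(443, Mul(-1, 569)))) = Mul(-1078, Add(34, Add(443, Mul(-1, 569)))) = Mul(-1078, Add(34, Add(443, -569))) = Mul(-1078, Add(34, -126)) = Mul(-1078, -92) = 99176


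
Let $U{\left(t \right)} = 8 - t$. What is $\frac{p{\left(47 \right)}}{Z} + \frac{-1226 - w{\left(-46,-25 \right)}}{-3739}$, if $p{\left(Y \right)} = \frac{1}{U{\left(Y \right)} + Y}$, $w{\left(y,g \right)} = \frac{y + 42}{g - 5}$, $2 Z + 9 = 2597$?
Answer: $\frac{190450069}{580591920} \approx 0.32803$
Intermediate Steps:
$Z = 1294$ ($Z = - \frac{9}{2} + \frac{1}{2} \cdot 2597 = - \frac{9}{2} + \frac{2597}{2} = 1294$)
$w{\left(y,g \right)} = \frac{42 + y}{-5 + g}$
$p{\left(Y \right)} = \frac{1}{8}$ ($p{\left(Y \right)} = \frac{1}{\left(8 - Y\right) + Y} = \frac{1}{8}$)
$\frac{p{\left(47 \right)}}{Z} + \frac{-1226 - w{\left(-46,-25 \right)}}{-3739} = \frac{1}{8 \cdot 1294} + \frac{-1226 - \frac{42 - 46}{-5 - 25}}{-3739} = \frac{1}{8} \cdot \frac{1}{1294} + \left(-1226 - \frac{1}{-30} \left(-4\right)\right) \left(- \frac{1}{3739}\right) = \frac{1}{10352} + \left(-1226 - \left(- \frac{1}{30}\right) \left(-4\right)\right) \left(- \frac{1}{3739}\right) = \frac{1}{10352} + \left(-1226 - \frac{2}{15}\right) \left(- \frac{1}{3739}\right) = \frac{1}{10352} - - \frac{18392}{56085} = \frac{1}{10352} + \frac{18392}{56085} = \frac{190450069}{580591920}$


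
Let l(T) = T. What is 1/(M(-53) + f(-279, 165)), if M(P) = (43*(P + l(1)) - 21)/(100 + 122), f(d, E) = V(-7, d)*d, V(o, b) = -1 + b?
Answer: 6/468659 ≈ 1.2802e-5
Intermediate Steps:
f(d, E) = d*(-1 + d) (f(d, E) = (-1 + d)*d = d*(-1 + d))
M(P) = 11/111 + 43*P/222 (M(P) = (43*(P + 1) - 21)/(100 + 122) = (43*(1 + P) - 21)/222 = ((43 + 43*P) - 21)*(1/222) = (22 + 43*P)*(1/222) = 11/111 + 43*P/222)
1/(M(-53) + f(-279, 165)) = 1/((11/111 + (43/222)*(-53)) - 279*(-1 - 279)) = 1/((11/111 - 2279/222) - 279*(-280)) = 1/(-61/6 + 78120) = 1/(468659/6) = 6/468659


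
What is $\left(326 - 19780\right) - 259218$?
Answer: $-278672$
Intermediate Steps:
$\left(326 - 19780\right) - 259218 = -19454 - 259218 = -278672$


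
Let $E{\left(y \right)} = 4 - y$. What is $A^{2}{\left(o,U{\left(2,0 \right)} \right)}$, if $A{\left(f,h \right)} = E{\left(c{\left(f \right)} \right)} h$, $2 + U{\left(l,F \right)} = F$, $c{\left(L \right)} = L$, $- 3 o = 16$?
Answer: $\frac{3136}{9} \approx 348.44$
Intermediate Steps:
$o = - \frac{16}{3}$ ($o = \left(- \frac{1}{3}\right) 16 = - \frac{16}{3} \approx -5.3333$)
$U{\left(l,F \right)} = -2 + F$
$A{\left(f,h \right)} = h \left(4 - f\right)$ ($A{\left(f,h \right)} = \left(4 - f\right) h = h \left(4 - f\right)$)
$A^{2}{\left(o,U{\left(2,0 \right)} \right)} = \left(\left(-2 + 0\right) \left(4 - - \frac{16}{3}\right)\right)^{2} = \left(- 2 \left(4 + \frac{16}{3}\right)\right)^{2} = \left(\left(-2\right) \frac{28}{3}\right)^{2} = \left(- \frac{56}{3}\right)^{2} = \frac{3136}{9}$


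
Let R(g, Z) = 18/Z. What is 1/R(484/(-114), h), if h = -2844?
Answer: -158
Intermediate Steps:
1/R(484/(-114), h) = 1/(18/(-2844)) = 1/(18*(-1/2844)) = 1/(-1/158) = -158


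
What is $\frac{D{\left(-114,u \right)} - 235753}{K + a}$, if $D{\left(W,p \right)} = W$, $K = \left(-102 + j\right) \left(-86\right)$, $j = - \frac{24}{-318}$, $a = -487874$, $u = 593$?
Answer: $\frac{12500951}{25392750} \approx 0.4923$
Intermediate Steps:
$j = \frac{4}{53}$ ($j = \left(-24\right) \left(- \frac{1}{318}\right) = \frac{4}{53} \approx 0.075472$)
$K = \frac{464572}{53}$ ($K = \left(-102 + \frac{4}{53}\right) \left(-86\right) = \left(- \frac{5402}{53}\right) \left(-86\right) = \frac{464572}{53} \approx 8765.5$)
$\frac{D{\left(-114,u \right)} - 235753}{K + a} = \frac{-114 - 235753}{\frac{464572}{53} - 487874} = - \frac{235867}{- \frac{25392750}{53}} = \left(-235867\right) \left(- \frac{53}{25392750}\right) = \frac{12500951}{25392750}$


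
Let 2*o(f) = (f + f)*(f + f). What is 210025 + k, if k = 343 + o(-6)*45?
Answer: 213608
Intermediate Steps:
o(f) = 2*f**2 (o(f) = ((f + f)*(f + f))/2 = ((2*f)*(2*f))/2 = (4*f**2)/2 = 2*f**2)
k = 3583 (k = 343 + (2*(-6)**2)*45 = 343 + (2*36)*45 = 343 + 72*45 = 343 + 3240 = 3583)
210025 + k = 210025 + 3583 = 213608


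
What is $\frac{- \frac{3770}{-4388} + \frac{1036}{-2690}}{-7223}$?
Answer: $- \frac{1398833}{21314567390} \approx -6.5628 \cdot 10^{-5}$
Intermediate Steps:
$\frac{- \frac{3770}{-4388} + \frac{1036}{-2690}}{-7223} = \left(\left(-3770\right) \left(- \frac{1}{4388}\right) + 1036 \left(- \frac{1}{2690}\right)\right) \left(- \frac{1}{7223}\right) = \left(\frac{1885}{2194} - \frac{518}{1345}\right) \left(- \frac{1}{7223}\right) = \frac{1398833}{2950930} \left(- \frac{1}{7223}\right) = - \frac{1398833}{21314567390}$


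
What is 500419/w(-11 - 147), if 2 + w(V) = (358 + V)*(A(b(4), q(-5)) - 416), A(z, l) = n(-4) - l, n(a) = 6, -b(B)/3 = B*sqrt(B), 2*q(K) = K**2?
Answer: -500419/84502 ≈ -5.9220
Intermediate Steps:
q(K) = K**2/2
b(B) = -3*B**(3/2) (b(B) = -3*B*sqrt(B) = -3*B**(3/2))
A(z, l) = 6 - l
w(V) = -151257 - 845*V/2 (w(V) = -2 + (358 + V)*((6 - (-5)**2/2) - 416) = -2 + (358 + V)*((6 - 25/2) - 416) = -2 + (358 + V)*(-13/2 - 416) = -2 + (358 + V)*(-845/2) = -2 + (-151255 - 845*V/2) = -151257 - 845*V/2)
500419/w(-11 - 147) = 500419/(-151257 - 845*(-11 - 147)/2) = 500419/(-151257 - 845/2*(-158)) = 500419/(-151257 + 66755) = 500419/(-84502) = 500419*(-1/84502) = -500419/84502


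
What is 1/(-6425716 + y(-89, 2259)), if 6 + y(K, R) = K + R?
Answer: -1/6423552 ≈ -1.5568e-7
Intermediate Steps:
y(K, R) = -6 + K + R (y(K, R) = -6 + (K + R) = -6 + K + R)
1/(-6425716 + y(-89, 2259)) = 1/(-6425716 + (-6 - 89 + 2259)) = 1/(-6425716 + 2164) = 1/(-6423552) = -1/6423552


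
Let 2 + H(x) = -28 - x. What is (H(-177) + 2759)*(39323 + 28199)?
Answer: 196218932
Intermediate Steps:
H(x) = -30 - x (H(x) = -2 + (-28 - x) = -30 - x)
(H(-177) + 2759)*(39323 + 28199) = ((-30 - 1*(-177)) + 2759)*(39323 + 28199) = ((-30 + 177) + 2759)*67522 = (147 + 2759)*67522 = 2906*67522 = 196218932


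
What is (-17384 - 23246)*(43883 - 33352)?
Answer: -427874530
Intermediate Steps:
(-17384 - 23246)*(43883 - 33352) = -40630*10531 = -427874530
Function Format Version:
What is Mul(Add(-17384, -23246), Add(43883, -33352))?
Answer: -427874530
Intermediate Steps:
Mul(Add(-17384, -23246), Add(43883, -33352)) = Mul(-40630, 10531) = -427874530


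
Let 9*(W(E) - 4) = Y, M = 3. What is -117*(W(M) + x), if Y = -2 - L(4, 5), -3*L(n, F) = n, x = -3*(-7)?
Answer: -8749/3 ≈ -2916.3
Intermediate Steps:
x = 21
L(n, F) = -n/3
Y = -⅔ (Y = -2 - (-1)*4/3 = -2 - 1*(-4/3) = -2 + 4/3 = -⅔ ≈ -0.66667)
W(E) = 106/27 (W(E) = 4 + (⅑)*(-⅔) = 4 - 2/27 = 106/27)
-117*(W(M) + x) = -117*(106/27 + 21) = -117*673/27 = -8749/3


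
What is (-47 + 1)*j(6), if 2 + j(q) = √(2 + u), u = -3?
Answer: 92 - 46*I ≈ 92.0 - 46.0*I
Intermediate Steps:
j(q) = -2 + I (j(q) = -2 + √(2 - 3) = -2 + √(-1) = -2 + I)
(-47 + 1)*j(6) = (-47 + 1)*(-2 + I) = -46*(-2 + I) = 92 - 46*I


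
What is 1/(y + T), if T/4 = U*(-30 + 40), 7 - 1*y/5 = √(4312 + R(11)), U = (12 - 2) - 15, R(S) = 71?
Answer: 11/5490 - √487/5490 ≈ -0.0020160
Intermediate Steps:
U = -5 (U = 10 - 15 = -5)
y = 35 - 15*√487 (y = 35 - 5*√(4312 + 71) = 35 - 15*√487 ≈ -296.02)
T = -200 (T = 4*(-5*(-30 + 40)) = 4*(-5*10) = 4*(-50) = -200)
1/(y + T) = 1/((35 - 15*√487) - 200) = 1/(-165 - 15*√487)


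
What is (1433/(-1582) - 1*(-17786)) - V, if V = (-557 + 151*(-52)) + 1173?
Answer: 39583371/1582 ≈ 25021.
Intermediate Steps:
V = -7236 (V = (-557 - 7852) + 1173 = -8409 + 1173 = -7236)
(1433/(-1582) - 1*(-17786)) - V = (1433/(-1582) - 1*(-17786)) - 1*(-7236) = (1433*(-1/1582) + 17786) + 7236 = (-1433/1582 + 17786) + 7236 = 28136019/1582 + 7236 = 39583371/1582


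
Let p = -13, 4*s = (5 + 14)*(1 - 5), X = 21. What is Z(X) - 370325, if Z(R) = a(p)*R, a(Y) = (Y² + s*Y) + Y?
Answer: -361862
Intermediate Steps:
s = -19 (s = ((5 + 14)*(1 - 5))/4 = (19*(-4))/4 = (¼)*(-76) = -19)
a(Y) = Y² - 18*Y (a(Y) = (Y² - 19*Y) + Y = Y² - 18*Y)
Z(R) = 403*R (Z(R) = (-13*(-18 - 13))*R = (-13*(-31))*R = 403*R)
Z(X) - 370325 = 403*21 - 370325 = 8463 - 370325 = -361862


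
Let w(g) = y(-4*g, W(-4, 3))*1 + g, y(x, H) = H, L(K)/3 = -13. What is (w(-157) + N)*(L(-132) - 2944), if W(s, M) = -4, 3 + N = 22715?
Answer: -67269633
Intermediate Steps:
N = 22712 (N = -3 + 22715 = 22712)
L(K) = -39 (L(K) = 3*(-13) = -39)
w(g) = -4 + g (w(g) = -4*1 + g = -4 + g)
(w(-157) + N)*(L(-132) - 2944) = ((-4 - 157) + 22712)*(-39 - 2944) = (-161 + 22712)*(-2983) = 22551*(-2983) = -67269633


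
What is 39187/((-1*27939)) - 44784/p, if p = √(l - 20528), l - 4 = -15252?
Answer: -39187/27939 + 5598*I*√559/559 ≈ -1.4026 + 236.77*I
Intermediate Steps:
l = -15248 (l = 4 - 15252 = -15248)
p = 8*I*√559 (p = √(-15248 - 20528) = √(-35776) = 8*I*√559 ≈ 189.15*I)
39187/((-1*27939)) - 44784/p = 39187/((-1*27939)) - 44784*(-I*√559/4472) = 39187/(-27939) - (-5598)*I*√559/559 = 39187*(-1/27939) + 5598*I*√559/559 = -39187/27939 + 5598*I*√559/559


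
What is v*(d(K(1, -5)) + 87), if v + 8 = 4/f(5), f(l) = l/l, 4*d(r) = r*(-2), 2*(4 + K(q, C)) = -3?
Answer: -359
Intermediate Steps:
K(q, C) = -11/2 (K(q, C) = -4 + (½)*(-3) = -4 - 3/2 = -11/2)
d(r) = -r/2 (d(r) = (r*(-2))/4 = (-2*r)/4 = -r/2)
f(l) = 1
v = -4 (v = -8 + 4/1 = -8 + 4*1 = -8 + 4 = -4)
v*(d(K(1, -5)) + 87) = -4*(-½*(-11/2) + 87) = -4*(11/4 + 87) = -4*359/4 = -359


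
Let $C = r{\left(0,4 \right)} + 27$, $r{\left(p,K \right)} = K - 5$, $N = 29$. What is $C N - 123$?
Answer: $631$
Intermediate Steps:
$r{\left(p,K \right)} = -5 + K$ ($r{\left(p,K \right)} = K - 5 = -5 + K$)
$C = 26$ ($C = \left(-5 + 4\right) + 27 = -1 + 27 = 26$)
$C N - 123 = 26 \cdot 29 - 123 = 754 - 123 = 631$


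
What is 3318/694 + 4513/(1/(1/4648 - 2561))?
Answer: -18641046509765/1612856 ≈ -1.1558e+7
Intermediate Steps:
3318/694 + 4513/(1/(1/4648 - 2561)) = 3318*(1/694) + 4513/(1/(1/4648 - 2561)) = 1659/347 + 4513/(1/(-11903527/4648)) = 1659/347 + 4513/(-4648/11903527) = 1659/347 + 4513*(-11903527/4648) = 1659/347 - 53720617351/4648 = -18641046509765/1612856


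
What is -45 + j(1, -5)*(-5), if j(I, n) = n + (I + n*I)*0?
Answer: -20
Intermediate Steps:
j(I, n) = n (j(I, n) = n + (I + I*n)*0 = n + 0 = n)
-45 + j(1, -5)*(-5) = -45 - 5*(-5) = -45 + 25 = -20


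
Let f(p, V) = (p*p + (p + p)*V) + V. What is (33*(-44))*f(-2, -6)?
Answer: -31944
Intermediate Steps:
f(p, V) = V + p² + 2*V*p (f(p, V) = (p² + (2*p)*V) + V = (p² + 2*V*p) + V = V + p² + 2*V*p)
(33*(-44))*f(-2, -6) = (33*(-44))*(-6 + (-2)² + 2*(-6)*(-2)) = -1452*(-6 + 4 + 24) = -1452*22 = -31944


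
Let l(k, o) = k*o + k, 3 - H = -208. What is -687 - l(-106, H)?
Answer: 21785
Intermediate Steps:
H = 211 (H = 3 - 1*(-208) = 3 + 208 = 211)
l(k, o) = k + k*o
-687 - l(-106, H) = -687 - (-106)*(1 + 211) = -687 - (-106)*212 = -687 - 1*(-22472) = -687 + 22472 = 21785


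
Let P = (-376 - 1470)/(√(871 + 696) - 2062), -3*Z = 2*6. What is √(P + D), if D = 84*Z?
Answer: √(-672623629154860 + 871779038*√1567)/1416759 ≈ 18.305*I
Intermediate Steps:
Z = -4 (Z = -2*6/3 = -⅓*12 = -4)
P = -1846/(-2062 + √1567) (P = -1846/(√1567 - 2062) = -1846/(-2062 + √1567) ≈ 0.91277)
D = -336 (D = 84*(-4) = -336)
√(P + D) = √((3806452/4250277 + 1846*√1567/4250277) - 336) = √(-1424286620/4250277 + 1846*√1567/4250277)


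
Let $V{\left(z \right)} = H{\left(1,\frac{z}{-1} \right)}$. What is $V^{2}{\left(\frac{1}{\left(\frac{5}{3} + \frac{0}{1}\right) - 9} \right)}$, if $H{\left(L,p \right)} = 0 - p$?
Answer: $\frac{9}{484} \approx 0.018595$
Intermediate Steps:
$H{\left(L,p \right)} = - p$
$V{\left(z \right)} = z$ ($V{\left(z \right)} = - \frac{z}{-1} = - z \left(-1\right) = - \left(-1\right) z = z$)
$V^{2}{\left(\frac{1}{\left(\frac{5}{3} + \frac{0}{1}\right) - 9} \right)} = \left(\frac{1}{\left(\frac{5}{3} + \frac{0}{1}\right) - 9}\right)^{2} = \left(\frac{1}{\left(5 \cdot \frac{1}{3} + 0 \cdot 1\right) - 9}\right)^{2} = \left(\frac{1}{\left(\frac{5}{3} + 0\right) - 9}\right)^{2} = \left(\frac{1}{\frac{5}{3} - 9}\right)^{2} = \left(\frac{1}{- \frac{22}{3}}\right)^{2} = \left(- \frac{3}{22}\right)^{2} = \frac{9}{484}$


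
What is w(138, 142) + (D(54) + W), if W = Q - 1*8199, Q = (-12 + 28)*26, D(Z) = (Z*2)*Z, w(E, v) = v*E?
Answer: 17645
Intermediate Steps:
w(E, v) = E*v
D(Z) = 2*Z**2 (D(Z) = (2*Z)*Z = 2*Z**2)
Q = 416 (Q = 16*26 = 416)
W = -7783 (W = 416 - 1*8199 = 416 - 8199 = -7783)
w(138, 142) + (D(54) + W) = 138*142 + (2*54**2 - 7783) = 19596 + (2*2916 - 7783) = 19596 + (5832 - 7783) = 19596 - 1951 = 17645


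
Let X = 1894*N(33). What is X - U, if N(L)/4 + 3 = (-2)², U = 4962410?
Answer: -4954834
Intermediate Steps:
N(L) = 4 (N(L) = -12 + 4*(-2)² = -12 + 4*4 = -12 + 16 = 4)
X = 7576 (X = 1894*4 = 7576)
X - U = 7576 - 1*4962410 = 7576 - 4962410 = -4954834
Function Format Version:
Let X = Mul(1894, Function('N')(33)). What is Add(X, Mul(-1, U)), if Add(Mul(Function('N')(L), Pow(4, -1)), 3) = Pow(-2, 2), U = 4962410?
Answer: -4954834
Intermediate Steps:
Function('N')(L) = 4 (Function('N')(L) = Add(-12, Mul(4, Pow(-2, 2))) = Add(-12, Mul(4, 4)) = Add(-12, 16) = 4)
X = 7576 (X = Mul(1894, 4) = 7576)
Add(X, Mul(-1, U)) = Add(7576, Mul(-1, 4962410)) = Add(7576, -4962410) = -4954834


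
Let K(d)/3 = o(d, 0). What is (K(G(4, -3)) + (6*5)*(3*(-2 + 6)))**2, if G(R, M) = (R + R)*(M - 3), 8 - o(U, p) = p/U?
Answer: 147456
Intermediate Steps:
o(U, p) = 8 - p/U
G(R, M) = 2*R*(-3 + M) (G(R, M) = (2*R)*(-3 + M) = 2*R*(-3 + M))
K(d) = 24 (K(d) = 3*(8 - 1*0/d) = 3*(8 + 0) = 3*8 = 24)
(K(G(4, -3)) + (6*5)*(3*(-2 + 6)))**2 = (24 + (6*5)*(3*(-2 + 6)))**2 = (24 + 30*(3*4))**2 = (24 + 30*12)**2 = (24 + 360)**2 = 384**2 = 147456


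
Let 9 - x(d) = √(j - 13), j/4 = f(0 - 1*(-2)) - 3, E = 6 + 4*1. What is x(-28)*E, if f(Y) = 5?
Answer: 90 - 10*I*√5 ≈ 90.0 - 22.361*I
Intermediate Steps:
E = 10 (E = 6 + 4 = 10)
j = 8 (j = 4*(5 - 3) = 4*2 = 8)
x(d) = 9 - I*√5 (x(d) = 9 - √(8 - 13) = 9 - √(-5) = 9 - I*√5)
x(-28)*E = (9 - I*√5)*10 = 90 - 10*I*√5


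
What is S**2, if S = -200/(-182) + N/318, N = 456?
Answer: 149230656/23261329 ≈ 6.4154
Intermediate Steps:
S = 12216/4823 (S = -200/(-182) + 456/318 = -200*(-1/182) + 456*(1/318) = 100/91 + 76/53 = 12216/4823 ≈ 2.5329)
S**2 = (12216/4823)**2 = 149230656/23261329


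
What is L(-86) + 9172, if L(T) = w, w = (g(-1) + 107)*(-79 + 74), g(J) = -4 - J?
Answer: 8652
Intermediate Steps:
w = -520 (w = ((-4 - 1*(-1)) + 107)*(-79 + 74) = ((-4 + 1) + 107)*(-5) = (-3 + 107)*(-5) = 104*(-5) = -520)
L(T) = -520
L(-86) + 9172 = -520 + 9172 = 8652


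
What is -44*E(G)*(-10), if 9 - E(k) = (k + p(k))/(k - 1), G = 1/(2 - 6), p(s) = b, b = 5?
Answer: 5632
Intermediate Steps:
p(s) = 5
G = -¼ (G = 1/(-4) = -¼ ≈ -0.25000)
E(k) = 9 - (5 + k)/(-1 + k) (E(k) = 9 - (k + 5)/(k - 1) = 9 - (5 + k)/(-1 + k))
-44*E(G)*(-10) = -88*(-7 + 4*(-¼))/(-1 - ¼)*(-10) = -88*(-7 - 1)/(-5/4)*(-10) = -88*(-4)*(-8)/5*(-10) = -44*64/5*(-10) = -2816/5*(-10) = 5632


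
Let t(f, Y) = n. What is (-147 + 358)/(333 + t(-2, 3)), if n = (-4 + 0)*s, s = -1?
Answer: 211/337 ≈ 0.62611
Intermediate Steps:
n = 4 (n = (-4 + 0)*(-1) = -4*(-1) = 4)
t(f, Y) = 4
(-147 + 358)/(333 + t(-2, 3)) = (-147 + 358)/(333 + 4) = 211/337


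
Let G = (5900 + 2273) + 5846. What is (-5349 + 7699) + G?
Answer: 16369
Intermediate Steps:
G = 14019 (G = 8173 + 5846 = 14019)
(-5349 + 7699) + G = (-5349 + 7699) + 14019 = 2350 + 14019 = 16369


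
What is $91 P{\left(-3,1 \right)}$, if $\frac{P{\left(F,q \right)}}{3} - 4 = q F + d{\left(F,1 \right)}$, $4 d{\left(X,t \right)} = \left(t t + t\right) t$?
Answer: $\frac{819}{2} \approx 409.5$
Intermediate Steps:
$d{\left(X,t \right)} = \frac{t \left(t + t^{2}\right)}{4}$ ($d{\left(X,t \right)} = \frac{\left(t t + t\right) t}{4} = \frac{\left(t^{2} + t\right) t}{4} = \frac{\left(t + t^{2}\right) t}{4} = \frac{t \left(t + t^{2}\right)}{4}$)
$P{\left(F,q \right)} = \frac{27}{2} + 3 F q$ ($P{\left(F,q \right)} = 12 + 3 \left(q F + \frac{1^{2} \left(1 + 1\right)}{4}\right) = 12 + 3 \left(F q + \frac{1}{4} \cdot 1 \cdot 2\right) = 12 + 3 \left(F q + \frac{1}{2}\right) = 12 + 3 \left(\frac{1}{2} + F q\right) = 12 + \left(\frac{3}{2} + 3 F q\right) = \frac{27}{2} + 3 F q$)
$91 P{\left(-3,1 \right)} = 91 \left(\frac{27}{2} + 3 \left(-3\right) 1\right) = 91 \left(\frac{27}{2} - 9\right) = 91 \cdot \frac{9}{2} = \frac{819}{2}$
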